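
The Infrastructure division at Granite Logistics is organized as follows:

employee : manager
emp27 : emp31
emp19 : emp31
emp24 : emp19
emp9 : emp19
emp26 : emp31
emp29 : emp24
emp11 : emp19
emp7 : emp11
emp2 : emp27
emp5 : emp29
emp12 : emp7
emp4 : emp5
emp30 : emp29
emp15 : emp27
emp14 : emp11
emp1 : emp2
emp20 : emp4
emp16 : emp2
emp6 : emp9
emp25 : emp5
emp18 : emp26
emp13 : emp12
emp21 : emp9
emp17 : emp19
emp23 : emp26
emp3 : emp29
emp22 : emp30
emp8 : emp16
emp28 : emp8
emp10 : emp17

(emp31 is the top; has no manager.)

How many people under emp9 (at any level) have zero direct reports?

2

The people in emp9's organization with no one reporting to them are emp21, emp6. That is 2.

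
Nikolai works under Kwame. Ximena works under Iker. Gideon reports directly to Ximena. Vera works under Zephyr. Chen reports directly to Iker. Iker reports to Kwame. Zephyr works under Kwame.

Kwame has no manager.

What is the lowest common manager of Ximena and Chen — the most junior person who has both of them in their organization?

Iker

Ximena's chain of managers is Iker, Kwame. Chen's chain of managers is Iker, Kwame. The first manager that appears in both chains is Iker.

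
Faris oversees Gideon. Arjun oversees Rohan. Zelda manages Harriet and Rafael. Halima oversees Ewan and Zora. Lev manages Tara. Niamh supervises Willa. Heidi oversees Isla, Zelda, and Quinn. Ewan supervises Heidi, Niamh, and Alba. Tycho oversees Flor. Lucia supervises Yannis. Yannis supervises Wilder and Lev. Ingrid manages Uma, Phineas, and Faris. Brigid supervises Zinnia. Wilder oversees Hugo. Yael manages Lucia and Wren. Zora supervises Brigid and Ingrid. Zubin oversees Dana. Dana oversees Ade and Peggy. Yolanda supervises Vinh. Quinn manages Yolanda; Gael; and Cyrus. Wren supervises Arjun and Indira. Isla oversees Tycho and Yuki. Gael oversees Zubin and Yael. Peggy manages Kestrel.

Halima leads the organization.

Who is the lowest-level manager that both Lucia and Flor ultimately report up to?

Heidi

Lucia's chain of managers is Yael, Gael, Quinn, Heidi, Ewan, Halima. Flor's chain of managers is Tycho, Isla, Heidi, Ewan, Halima. The first manager that appears in both chains is Heidi.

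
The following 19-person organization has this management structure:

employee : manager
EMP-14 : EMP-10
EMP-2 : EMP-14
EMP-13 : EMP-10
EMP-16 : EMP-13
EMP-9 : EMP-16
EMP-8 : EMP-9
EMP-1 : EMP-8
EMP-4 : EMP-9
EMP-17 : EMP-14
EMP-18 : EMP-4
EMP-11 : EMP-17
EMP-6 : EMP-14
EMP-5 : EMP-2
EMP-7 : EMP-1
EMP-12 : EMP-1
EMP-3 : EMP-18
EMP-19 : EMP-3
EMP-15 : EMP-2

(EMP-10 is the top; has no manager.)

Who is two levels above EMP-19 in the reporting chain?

EMP-18

EMP-19 reports to EMP-3, and EMP-3 reports to EMP-18. So EMP-19's skip-level manager is EMP-18.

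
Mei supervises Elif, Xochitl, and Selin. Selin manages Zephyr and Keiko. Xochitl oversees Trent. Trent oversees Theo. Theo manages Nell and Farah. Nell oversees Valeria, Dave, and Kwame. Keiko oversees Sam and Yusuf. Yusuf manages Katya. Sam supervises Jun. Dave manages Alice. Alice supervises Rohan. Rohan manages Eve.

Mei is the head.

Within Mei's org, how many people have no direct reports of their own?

The people in Mei's organization with no one reporting to them are Elif, Farah, Kwame, Eve, Valeria, Zephyr, Jun, Katya. That is 8.

8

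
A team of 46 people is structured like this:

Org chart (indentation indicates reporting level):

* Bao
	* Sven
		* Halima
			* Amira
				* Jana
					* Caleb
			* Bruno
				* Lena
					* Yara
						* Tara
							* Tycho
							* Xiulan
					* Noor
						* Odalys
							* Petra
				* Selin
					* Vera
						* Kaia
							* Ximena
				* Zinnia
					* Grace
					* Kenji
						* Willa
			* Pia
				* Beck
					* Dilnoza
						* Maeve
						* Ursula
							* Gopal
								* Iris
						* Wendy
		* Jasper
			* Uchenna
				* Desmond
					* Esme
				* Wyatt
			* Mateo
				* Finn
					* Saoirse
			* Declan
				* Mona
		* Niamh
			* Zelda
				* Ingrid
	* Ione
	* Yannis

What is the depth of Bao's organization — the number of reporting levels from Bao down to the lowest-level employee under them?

The longest chain under Bao runs Bao → Sven → Halima → Pia → Beck → Dilnoza → Ursula → Gopal → Iris, which is 8 levels below Bao.

8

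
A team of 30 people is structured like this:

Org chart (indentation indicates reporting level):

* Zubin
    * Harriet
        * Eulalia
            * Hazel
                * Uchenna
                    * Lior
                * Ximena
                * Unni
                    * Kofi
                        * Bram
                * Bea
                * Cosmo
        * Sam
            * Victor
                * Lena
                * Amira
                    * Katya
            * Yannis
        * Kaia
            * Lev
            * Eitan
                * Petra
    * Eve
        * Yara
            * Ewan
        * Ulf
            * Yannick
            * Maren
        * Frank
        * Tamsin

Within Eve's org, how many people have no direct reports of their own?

5

The people in Eve's organization with no one reporting to them are Tamsin, Frank, Maren, Yannick, Ewan. That is 5.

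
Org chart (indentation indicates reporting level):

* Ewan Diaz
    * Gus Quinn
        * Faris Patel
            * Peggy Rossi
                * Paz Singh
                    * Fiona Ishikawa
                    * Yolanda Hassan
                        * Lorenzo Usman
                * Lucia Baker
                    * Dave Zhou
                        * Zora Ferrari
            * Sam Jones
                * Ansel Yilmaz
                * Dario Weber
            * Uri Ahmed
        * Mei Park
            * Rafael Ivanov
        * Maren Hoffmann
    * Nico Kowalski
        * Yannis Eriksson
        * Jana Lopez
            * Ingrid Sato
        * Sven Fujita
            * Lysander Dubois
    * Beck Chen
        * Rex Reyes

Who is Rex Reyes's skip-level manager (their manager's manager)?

Rex Reyes reports to Beck Chen, and Beck Chen reports to Ewan Diaz. So Rex Reyes's skip-level manager is Ewan Diaz.

Ewan Diaz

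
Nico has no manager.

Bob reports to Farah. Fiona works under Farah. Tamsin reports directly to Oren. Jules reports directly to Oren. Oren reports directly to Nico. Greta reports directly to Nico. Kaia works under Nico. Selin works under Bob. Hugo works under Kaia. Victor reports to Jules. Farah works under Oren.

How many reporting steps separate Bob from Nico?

Chain from Bob up to Nico: Bob → Farah → Oren → Nico. That is 3 steps up, so Bob is 3 levels below Nico.

3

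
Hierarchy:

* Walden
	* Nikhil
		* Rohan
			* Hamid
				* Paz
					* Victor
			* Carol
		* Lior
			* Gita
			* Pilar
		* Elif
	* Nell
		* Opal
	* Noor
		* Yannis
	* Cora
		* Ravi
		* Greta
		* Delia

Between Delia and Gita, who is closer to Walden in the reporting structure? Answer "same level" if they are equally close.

Delia is 2 levels below Walden; Gita is 3. Delia is higher.

Delia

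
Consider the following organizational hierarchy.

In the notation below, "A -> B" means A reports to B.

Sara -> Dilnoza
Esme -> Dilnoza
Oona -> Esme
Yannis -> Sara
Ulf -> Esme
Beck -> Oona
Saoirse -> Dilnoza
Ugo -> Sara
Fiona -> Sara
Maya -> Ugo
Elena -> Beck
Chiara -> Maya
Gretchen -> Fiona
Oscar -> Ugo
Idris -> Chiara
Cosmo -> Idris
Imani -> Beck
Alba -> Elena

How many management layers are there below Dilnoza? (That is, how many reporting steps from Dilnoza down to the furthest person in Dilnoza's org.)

6

The longest chain under Dilnoza runs Dilnoza → Sara → Ugo → Maya → Chiara → Idris → Cosmo, which is 6 levels below Dilnoza.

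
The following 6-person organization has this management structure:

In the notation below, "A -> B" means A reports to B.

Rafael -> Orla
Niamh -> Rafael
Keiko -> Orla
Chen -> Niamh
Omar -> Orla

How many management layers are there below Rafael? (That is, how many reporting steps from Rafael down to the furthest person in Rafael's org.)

The longest chain under Rafael runs Rafael → Niamh → Chen, which is 2 levels below Rafael.

2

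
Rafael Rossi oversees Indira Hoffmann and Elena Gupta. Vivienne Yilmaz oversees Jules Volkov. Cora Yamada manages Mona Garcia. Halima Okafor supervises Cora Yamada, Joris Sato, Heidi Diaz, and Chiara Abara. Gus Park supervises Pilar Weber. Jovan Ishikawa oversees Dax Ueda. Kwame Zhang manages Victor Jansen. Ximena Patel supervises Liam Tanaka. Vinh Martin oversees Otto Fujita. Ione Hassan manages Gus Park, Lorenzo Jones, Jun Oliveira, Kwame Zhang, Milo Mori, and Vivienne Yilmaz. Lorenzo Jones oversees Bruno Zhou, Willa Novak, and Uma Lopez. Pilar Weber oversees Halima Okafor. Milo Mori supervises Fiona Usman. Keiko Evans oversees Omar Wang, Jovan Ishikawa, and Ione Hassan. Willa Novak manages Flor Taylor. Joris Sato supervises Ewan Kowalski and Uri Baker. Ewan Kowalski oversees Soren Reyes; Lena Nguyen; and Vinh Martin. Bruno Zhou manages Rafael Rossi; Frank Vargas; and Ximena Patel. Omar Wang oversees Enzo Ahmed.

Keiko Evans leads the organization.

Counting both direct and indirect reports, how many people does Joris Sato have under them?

Joris Sato directly manages Ewan Kowalski, Uri Baker. Under Ewan Kowalski: Soren Reyes, Lena Nguyen, Vinh Martin, Otto Fujita (4). Uri Baker has no reports. So Joris Sato's organization is 2 direct reports plus everyone under them: 5 + 1 = 6.

6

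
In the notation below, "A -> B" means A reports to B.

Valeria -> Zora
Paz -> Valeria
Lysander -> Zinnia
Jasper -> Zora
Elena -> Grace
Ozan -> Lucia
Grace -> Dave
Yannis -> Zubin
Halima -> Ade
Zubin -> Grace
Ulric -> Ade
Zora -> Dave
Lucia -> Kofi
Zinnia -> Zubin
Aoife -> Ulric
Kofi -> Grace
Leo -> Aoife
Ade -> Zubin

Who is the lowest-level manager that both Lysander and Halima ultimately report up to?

Zubin

Lysander's chain of managers is Zinnia, Zubin, Grace, Dave. Halima's chain of managers is Ade, Zubin, Grace, Dave. The first manager that appears in both chains is Zubin.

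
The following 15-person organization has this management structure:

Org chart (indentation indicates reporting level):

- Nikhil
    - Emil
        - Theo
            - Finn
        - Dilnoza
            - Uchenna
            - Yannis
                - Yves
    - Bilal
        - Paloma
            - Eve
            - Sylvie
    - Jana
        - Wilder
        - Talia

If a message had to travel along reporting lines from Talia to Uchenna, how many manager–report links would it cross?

Talia is 2 levels below Nikhil, and Uchenna is 3 levels below Nikhil (their lowest common manager). The shortest path runs up from Talia to Nikhil and back down to Uchenna: 2 + 3 = 5 links.

5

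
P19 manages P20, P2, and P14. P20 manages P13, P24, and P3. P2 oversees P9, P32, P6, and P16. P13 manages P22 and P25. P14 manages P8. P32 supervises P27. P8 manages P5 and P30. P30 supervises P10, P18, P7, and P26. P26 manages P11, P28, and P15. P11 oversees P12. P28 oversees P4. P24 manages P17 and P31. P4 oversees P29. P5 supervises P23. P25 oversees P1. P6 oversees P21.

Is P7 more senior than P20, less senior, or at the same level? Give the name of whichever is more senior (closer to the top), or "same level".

P7 is 4 levels below P19; P20 is 1. P20 is higher.

P20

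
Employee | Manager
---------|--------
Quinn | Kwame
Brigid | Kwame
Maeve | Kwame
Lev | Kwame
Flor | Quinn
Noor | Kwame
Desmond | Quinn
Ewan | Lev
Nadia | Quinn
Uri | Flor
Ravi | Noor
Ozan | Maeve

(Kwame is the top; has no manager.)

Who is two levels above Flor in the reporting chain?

Flor reports to Quinn, and Quinn reports to Kwame. So Flor's skip-level manager is Kwame.

Kwame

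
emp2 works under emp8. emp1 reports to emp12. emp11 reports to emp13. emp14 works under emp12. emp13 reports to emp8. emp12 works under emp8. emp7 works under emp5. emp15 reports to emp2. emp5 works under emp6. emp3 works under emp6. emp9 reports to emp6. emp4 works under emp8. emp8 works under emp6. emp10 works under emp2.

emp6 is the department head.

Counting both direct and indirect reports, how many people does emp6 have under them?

emp6 directly manages emp8, emp5, emp3, emp9. Under emp8: emp4, emp12, emp1, emp14, emp13, emp11, emp2, emp15, emp10 (9). Under emp5: emp7 (1). emp3 has no reports. emp9 has no reports. So emp6's organization is 4 direct reports plus everyone under them: 10 + 2 + 1 + 1 = 14.

14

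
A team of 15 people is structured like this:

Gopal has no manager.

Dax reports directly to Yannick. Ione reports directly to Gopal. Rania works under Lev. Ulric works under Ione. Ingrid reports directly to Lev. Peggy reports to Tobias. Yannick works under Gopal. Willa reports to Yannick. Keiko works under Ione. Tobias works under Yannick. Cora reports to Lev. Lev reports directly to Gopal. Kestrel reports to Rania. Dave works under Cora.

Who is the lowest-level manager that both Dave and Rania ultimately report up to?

Lev

Dave's chain of managers is Cora, Lev, Gopal. Rania's chain of managers is Lev, Gopal. The first manager that appears in both chains is Lev.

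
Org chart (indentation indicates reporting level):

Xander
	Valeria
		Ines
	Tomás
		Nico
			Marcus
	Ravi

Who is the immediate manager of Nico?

Nico reports directly to Tomás.

Tomás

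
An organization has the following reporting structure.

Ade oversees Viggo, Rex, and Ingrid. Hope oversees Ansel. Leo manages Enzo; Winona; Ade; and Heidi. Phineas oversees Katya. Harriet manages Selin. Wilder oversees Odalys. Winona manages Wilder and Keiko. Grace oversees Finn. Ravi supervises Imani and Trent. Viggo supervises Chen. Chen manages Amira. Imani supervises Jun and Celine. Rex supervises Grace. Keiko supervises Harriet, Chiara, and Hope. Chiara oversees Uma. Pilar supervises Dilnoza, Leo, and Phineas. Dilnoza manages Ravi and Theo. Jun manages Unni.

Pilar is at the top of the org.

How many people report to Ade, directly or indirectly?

Ade directly manages Viggo, Rex, Ingrid. Under Viggo: Chen, Amira (2). Under Rex: Grace, Finn (2). Ingrid has no reports. So Ade's organization is 3 direct reports plus everyone under them: 3 + 3 + 1 = 7.

7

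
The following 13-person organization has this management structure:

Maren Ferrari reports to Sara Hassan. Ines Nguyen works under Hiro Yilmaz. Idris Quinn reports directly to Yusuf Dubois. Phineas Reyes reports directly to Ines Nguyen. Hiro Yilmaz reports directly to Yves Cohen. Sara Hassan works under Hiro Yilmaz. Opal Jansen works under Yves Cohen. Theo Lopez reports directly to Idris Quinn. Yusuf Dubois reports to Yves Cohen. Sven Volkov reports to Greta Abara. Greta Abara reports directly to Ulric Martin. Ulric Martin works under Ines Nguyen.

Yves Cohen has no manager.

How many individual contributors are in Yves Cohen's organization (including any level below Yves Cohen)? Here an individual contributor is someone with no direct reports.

5

The people in Yves Cohen's organization with no one reporting to them are Opal Jansen, Theo Lopez, Maren Ferrari, Phineas Reyes, Sven Volkov. That is 5.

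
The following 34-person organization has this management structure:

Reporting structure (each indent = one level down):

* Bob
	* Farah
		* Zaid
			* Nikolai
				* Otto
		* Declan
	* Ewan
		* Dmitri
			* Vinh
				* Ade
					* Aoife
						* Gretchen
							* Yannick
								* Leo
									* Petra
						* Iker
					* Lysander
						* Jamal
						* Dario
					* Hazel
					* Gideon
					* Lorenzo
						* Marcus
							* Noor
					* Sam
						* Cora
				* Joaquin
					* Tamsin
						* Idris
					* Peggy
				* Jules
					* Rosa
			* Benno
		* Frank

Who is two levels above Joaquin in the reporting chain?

Joaquin reports to Vinh, and Vinh reports to Dmitri. So Joaquin's skip-level manager is Dmitri.

Dmitri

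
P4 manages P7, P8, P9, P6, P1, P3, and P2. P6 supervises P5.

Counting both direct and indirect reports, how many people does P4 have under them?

P4 directly manages P7, P8, P9, P6, P1, P3, P2. P7 has no reports. P8 has no reports. P9 has no reports. Under P6: P5 (1). P1 has no reports. P3 has no reports. P2 has no reports. So P4's organization is 7 direct reports plus everyone under them: 1 + 1 + 1 + 2 + 1 + 1 + 1 = 8.

8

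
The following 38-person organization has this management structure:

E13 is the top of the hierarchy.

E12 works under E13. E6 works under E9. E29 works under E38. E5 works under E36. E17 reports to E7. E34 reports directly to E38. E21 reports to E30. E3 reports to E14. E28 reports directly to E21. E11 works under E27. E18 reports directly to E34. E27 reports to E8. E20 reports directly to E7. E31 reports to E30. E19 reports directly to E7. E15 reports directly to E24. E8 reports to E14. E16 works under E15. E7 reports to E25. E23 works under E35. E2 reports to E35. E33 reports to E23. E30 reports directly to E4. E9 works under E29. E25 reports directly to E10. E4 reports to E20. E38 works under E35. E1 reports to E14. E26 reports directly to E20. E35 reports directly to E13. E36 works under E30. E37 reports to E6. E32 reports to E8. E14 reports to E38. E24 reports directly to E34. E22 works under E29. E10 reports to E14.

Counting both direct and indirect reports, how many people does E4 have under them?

E4 directly manages E30. Under E30: E21, E28, E36, E5, E31 (5). That's 6 in total.

6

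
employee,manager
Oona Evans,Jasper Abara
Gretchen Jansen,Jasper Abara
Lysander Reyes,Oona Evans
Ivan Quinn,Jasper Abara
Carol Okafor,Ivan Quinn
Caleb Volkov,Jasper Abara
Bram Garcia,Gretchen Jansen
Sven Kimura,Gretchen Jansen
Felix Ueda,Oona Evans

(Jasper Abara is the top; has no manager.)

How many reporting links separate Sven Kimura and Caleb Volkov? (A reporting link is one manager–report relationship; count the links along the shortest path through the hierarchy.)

Sven Kimura is 2 levels below Jasper Abara, and Caleb Volkov is 1 level below Jasper Abara (their lowest common manager). The shortest path runs up from Sven Kimura to Jasper Abara and back down to Caleb Volkov: 2 + 1 = 3 links.

3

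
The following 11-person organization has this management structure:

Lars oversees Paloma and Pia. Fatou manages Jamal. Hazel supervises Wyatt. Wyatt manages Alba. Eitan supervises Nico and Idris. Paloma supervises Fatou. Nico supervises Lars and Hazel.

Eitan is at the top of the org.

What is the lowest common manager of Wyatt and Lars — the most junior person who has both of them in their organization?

Wyatt's chain of managers is Hazel, Nico, Eitan. Lars's chain of managers is Nico, Eitan. The first manager that appears in both chains is Nico.

Nico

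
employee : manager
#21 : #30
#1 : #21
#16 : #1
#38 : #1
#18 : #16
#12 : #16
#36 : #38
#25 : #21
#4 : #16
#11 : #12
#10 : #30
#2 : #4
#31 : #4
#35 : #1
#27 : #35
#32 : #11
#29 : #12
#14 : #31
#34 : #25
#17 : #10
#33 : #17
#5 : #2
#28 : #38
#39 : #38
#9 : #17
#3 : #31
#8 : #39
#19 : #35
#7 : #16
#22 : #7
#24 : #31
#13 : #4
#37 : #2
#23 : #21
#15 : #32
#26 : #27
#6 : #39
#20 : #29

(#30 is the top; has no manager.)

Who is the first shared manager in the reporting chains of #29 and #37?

#29's chain of managers is #12, #16, #1, #21, #30. #37's chain of managers is #2, #4, #16, #1, #21, #30. The first manager that appears in both chains is #16.

#16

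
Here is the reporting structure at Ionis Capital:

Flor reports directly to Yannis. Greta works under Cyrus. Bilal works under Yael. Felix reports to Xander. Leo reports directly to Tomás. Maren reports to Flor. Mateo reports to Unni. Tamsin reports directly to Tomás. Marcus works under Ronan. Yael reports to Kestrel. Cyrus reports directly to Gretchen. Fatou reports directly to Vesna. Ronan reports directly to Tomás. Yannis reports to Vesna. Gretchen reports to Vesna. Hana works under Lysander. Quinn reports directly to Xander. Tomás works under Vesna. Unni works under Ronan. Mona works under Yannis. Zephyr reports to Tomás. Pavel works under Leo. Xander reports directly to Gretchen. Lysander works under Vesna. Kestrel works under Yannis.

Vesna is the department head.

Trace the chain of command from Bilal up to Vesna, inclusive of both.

Bilal -> Yael -> Kestrel -> Yannis -> Vesna

Bilal reports to Yael. Yael reports to Kestrel. Kestrel reports to Yannis. Yannis reports to Vesna. Vesna is at the top.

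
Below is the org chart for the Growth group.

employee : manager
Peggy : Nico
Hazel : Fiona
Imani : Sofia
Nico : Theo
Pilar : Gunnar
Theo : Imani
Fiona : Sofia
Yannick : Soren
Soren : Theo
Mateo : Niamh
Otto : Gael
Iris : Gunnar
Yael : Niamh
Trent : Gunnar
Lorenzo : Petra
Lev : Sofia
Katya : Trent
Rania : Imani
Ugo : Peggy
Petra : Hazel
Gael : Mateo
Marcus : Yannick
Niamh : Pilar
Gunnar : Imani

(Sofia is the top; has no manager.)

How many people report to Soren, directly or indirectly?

Soren directly manages Yannick. Under Yannick: Marcus (1). That's 2 in total.

2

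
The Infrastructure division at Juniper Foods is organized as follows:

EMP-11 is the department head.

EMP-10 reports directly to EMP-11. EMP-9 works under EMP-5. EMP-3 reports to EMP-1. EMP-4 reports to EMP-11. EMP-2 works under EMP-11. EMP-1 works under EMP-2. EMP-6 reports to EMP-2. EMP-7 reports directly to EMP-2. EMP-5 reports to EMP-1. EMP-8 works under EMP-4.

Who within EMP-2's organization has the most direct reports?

Direct-report counts within EMP-2's organization: EMP-2 has 3; EMP-1 has 2; EMP-5 has 1. The largest is 3, held by EMP-2.

EMP-2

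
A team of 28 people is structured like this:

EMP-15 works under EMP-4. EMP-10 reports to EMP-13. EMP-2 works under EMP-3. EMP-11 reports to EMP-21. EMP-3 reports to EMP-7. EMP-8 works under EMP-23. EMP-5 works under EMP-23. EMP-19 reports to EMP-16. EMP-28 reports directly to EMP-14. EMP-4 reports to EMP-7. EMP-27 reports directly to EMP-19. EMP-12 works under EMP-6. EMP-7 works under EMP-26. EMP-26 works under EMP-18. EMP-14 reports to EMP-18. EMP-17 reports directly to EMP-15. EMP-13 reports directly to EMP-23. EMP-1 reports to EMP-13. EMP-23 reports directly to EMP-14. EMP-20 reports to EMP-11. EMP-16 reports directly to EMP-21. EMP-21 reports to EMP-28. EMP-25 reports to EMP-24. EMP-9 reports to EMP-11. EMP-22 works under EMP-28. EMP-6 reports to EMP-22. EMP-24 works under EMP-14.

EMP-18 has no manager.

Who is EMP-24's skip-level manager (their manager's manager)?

EMP-18

EMP-24 reports to EMP-14, and EMP-14 reports to EMP-18. So EMP-24's skip-level manager is EMP-18.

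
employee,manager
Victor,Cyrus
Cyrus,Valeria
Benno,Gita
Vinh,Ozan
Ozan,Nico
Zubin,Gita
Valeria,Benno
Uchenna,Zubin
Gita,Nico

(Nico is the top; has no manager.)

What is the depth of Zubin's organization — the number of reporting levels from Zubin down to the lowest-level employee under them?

The longest chain under Zubin runs Zubin → Uchenna, which is 1 level below Zubin.

1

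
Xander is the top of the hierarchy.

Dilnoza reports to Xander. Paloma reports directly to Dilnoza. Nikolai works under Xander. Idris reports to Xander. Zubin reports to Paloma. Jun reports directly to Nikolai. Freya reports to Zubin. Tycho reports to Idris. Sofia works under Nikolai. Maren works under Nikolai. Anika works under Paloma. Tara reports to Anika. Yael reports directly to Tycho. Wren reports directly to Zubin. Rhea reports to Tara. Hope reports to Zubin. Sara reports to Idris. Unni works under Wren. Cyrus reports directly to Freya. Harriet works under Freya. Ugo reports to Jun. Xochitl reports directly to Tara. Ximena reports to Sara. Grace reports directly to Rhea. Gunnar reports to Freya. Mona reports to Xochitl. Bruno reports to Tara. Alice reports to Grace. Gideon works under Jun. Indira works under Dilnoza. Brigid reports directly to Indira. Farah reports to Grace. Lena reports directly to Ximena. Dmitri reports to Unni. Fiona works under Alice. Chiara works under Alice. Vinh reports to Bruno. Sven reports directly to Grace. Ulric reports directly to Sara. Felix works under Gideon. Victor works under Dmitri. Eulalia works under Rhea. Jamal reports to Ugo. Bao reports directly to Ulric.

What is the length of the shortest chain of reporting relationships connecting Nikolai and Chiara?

9

Nikolai is 1 level below Xander, and Chiara is 8 levels below Xander (their lowest common manager). The shortest path runs up from Nikolai to Xander and back down to Chiara: 1 + 8 = 9 links.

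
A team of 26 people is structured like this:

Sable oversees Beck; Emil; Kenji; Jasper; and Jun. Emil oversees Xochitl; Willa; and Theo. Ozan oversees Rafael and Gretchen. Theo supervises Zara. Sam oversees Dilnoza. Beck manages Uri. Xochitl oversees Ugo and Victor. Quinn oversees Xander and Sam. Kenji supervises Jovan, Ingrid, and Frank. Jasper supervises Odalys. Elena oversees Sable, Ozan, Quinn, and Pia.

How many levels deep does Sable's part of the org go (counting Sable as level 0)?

The longest chain under Sable runs Sable → Emil → Xochitl → Victor, which is 3 levels below Sable.

3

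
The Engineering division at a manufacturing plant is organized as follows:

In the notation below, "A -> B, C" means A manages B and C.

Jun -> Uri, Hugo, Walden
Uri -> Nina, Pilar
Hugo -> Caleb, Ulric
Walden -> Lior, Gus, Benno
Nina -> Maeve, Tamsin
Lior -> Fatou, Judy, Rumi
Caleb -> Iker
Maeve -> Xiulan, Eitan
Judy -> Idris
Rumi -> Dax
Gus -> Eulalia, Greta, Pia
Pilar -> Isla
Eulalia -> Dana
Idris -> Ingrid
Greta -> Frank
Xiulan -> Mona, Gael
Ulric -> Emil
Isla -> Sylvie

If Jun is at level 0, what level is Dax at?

Chain from Dax up to Jun: Dax → Rumi → Lior → Walden → Jun. That is 4 steps up, so Dax is 4 levels below Jun.

4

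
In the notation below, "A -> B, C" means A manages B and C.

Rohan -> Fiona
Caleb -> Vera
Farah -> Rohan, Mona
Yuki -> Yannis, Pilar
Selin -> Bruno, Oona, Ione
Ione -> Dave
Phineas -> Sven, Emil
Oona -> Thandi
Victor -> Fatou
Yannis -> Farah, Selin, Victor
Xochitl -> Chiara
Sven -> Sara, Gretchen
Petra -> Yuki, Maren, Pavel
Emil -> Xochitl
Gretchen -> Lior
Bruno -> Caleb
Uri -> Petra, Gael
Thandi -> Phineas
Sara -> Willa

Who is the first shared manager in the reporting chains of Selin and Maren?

Petra

Selin's chain of managers is Yannis, Yuki, Petra, Uri. Maren's chain of managers is Petra, Uri. The first manager that appears in both chains is Petra.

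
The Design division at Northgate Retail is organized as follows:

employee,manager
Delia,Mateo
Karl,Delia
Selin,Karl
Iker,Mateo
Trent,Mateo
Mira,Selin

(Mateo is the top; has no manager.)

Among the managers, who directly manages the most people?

Mateo

Direct-report counts: Mateo has 3; Delia has 1; Karl has 1; Selin has 1. The largest is 3, held by Mateo.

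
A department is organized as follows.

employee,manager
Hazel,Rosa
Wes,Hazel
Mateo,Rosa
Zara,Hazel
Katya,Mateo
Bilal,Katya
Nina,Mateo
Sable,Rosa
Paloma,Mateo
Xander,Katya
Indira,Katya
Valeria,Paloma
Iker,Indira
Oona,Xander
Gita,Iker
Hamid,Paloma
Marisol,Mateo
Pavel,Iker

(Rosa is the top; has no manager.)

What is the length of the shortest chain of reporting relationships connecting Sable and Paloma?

Sable is 1 level below Rosa, and Paloma is 2 levels below Rosa (their lowest common manager). The shortest path runs up from Sable to Rosa and back down to Paloma: 1 + 2 = 3 links.

3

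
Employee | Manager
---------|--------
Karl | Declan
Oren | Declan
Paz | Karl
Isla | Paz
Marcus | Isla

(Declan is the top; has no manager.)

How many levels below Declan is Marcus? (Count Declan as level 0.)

Chain from Marcus up to Declan: Marcus → Isla → Paz → Karl → Declan. That is 4 steps up, so Marcus is 4 levels below Declan.

4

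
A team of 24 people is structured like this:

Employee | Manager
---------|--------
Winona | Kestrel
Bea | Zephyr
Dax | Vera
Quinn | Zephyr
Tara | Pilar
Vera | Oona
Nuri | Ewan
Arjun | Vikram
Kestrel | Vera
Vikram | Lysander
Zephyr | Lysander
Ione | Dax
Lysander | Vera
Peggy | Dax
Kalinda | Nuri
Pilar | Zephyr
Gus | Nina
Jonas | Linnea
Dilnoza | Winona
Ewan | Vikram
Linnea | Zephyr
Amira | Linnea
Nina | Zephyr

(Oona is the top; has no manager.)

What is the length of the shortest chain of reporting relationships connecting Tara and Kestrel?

5

Tara is 4 levels below Vera, and Kestrel is 1 level below Vera (their lowest common manager). The shortest path runs up from Tara to Vera and back down to Kestrel: 4 + 1 = 5 links.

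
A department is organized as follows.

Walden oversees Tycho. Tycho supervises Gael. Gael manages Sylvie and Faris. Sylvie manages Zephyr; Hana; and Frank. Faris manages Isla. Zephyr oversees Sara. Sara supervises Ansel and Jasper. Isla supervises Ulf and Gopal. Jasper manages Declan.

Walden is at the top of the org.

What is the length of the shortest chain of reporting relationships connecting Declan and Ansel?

Declan is 2 levels below Sara, and Ansel is 1 level below Sara (their lowest common manager). The shortest path runs up from Declan to Sara and back down to Ansel: 2 + 1 = 3 links.

3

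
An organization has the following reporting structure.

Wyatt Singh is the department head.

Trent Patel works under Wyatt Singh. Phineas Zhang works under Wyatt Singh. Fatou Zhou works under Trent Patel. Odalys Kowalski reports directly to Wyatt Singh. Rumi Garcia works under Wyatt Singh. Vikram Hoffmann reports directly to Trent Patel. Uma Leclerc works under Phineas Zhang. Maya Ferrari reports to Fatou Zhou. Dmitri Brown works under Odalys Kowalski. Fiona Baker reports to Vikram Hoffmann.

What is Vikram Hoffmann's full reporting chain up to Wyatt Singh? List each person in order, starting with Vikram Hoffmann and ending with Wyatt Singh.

Vikram Hoffmann reports to Trent Patel. Trent Patel reports to Wyatt Singh. Wyatt Singh is at the top.

Vikram Hoffmann -> Trent Patel -> Wyatt Singh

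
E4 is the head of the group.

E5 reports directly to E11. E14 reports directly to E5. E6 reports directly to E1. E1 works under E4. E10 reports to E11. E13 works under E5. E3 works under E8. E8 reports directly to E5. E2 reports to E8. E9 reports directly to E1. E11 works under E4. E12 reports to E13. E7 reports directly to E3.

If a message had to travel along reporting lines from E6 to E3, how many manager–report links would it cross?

6

E6 is 2 levels below E4, and E3 is 4 levels below E4 (their lowest common manager). The shortest path runs up from E6 to E4 and back down to E3: 2 + 4 = 6 links.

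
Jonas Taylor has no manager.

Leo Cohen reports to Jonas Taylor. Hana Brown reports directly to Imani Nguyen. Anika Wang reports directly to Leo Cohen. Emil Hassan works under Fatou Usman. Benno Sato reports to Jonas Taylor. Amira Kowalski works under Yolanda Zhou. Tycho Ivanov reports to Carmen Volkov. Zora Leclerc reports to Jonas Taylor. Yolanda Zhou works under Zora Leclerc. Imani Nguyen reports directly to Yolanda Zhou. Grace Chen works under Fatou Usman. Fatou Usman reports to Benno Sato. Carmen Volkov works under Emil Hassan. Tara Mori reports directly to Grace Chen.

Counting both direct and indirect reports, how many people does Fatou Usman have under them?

Fatou Usman directly manages Grace Chen, Emil Hassan. Under Grace Chen: Tara Mori (1). Under Emil Hassan: Carmen Volkov, Tycho Ivanov (2). So Fatou Usman's organization is 2 direct reports plus everyone under them: 2 + 3 = 5.

5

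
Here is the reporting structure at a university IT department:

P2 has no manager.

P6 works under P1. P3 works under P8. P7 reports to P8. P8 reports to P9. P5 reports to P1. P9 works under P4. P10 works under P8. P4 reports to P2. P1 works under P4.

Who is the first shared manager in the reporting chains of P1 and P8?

P1's chain of managers is P4, P2. P8's chain of managers is P9, P4, P2. The first manager that appears in both chains is P4.

P4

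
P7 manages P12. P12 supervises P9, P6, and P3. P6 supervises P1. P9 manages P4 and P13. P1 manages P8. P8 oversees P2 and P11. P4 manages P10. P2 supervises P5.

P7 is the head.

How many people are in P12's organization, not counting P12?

P12 directly manages P6, P9, P3. Under P6: P1, P8, P2, P5, P11 (5). Under P9: P13, P4, P10 (3). P3 has no reports. So P12's organization is 3 direct reports plus everyone under them: 6 + 4 + 1 = 11.

11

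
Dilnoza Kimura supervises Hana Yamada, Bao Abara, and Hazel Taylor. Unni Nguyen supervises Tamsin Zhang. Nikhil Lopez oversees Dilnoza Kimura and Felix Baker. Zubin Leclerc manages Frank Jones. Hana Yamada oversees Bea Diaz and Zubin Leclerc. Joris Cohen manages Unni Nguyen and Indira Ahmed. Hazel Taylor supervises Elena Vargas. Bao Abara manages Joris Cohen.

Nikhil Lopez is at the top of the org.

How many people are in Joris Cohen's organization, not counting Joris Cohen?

3

Joris Cohen directly manages Unni Nguyen, Indira Ahmed. Under Unni Nguyen: Tamsin Zhang (1). Indira Ahmed has no reports. So Joris Cohen's organization is 2 direct reports plus everyone under them: 2 + 1 = 3.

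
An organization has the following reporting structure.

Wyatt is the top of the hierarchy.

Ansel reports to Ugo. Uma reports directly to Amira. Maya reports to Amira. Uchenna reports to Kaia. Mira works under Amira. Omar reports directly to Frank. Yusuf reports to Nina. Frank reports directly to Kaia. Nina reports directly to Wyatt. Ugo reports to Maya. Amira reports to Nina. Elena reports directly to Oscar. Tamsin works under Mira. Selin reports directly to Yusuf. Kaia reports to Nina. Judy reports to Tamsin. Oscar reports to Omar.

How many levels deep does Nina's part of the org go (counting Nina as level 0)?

The longest chain under Nina runs Nina → Kaia → Frank → Omar → Oscar → Elena, which is 5 levels below Nina.

5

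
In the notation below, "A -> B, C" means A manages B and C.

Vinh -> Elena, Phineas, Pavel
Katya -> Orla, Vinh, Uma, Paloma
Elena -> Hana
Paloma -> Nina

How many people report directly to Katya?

Katya directly manages Orla, Vinh, Uma, Paloma. That is 4 direct reports.

4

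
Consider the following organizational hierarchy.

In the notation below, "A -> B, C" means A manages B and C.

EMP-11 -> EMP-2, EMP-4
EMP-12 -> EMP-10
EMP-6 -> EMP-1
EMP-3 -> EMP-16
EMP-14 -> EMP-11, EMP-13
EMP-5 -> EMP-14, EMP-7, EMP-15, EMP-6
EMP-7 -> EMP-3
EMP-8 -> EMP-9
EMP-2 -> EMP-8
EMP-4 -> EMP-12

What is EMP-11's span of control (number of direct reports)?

EMP-11 directly manages EMP-2, EMP-4. That is 2 direct reports.

2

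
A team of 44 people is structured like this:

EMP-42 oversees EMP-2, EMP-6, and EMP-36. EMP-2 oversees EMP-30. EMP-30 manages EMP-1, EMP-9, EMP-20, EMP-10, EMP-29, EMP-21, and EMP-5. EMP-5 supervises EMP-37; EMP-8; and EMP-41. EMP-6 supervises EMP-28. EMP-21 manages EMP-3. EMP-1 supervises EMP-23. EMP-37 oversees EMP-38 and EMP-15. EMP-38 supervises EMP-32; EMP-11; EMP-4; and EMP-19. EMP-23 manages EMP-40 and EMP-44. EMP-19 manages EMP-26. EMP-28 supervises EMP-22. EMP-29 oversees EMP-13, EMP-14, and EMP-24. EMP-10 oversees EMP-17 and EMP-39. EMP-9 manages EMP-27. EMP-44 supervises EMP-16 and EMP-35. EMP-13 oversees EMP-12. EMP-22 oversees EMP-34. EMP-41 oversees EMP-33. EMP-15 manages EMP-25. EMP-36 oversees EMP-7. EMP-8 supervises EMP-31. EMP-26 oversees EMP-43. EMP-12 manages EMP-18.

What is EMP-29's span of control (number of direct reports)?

3

EMP-29 directly manages EMP-13, EMP-14, EMP-24. That is 3 direct reports.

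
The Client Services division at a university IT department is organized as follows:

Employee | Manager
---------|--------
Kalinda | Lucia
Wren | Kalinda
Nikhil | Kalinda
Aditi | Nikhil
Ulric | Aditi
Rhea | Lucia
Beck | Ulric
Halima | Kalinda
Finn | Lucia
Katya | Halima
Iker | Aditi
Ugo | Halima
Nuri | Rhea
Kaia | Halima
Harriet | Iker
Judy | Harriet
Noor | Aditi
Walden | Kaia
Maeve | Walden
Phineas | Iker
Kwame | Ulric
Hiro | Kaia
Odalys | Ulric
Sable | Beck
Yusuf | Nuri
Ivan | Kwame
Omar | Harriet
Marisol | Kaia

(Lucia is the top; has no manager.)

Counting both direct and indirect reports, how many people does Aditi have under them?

Aditi directly manages Ulric, Iker, Noor. Under Ulric: Odalys, Kwame, Ivan, Beck, Sable (5). Under Iker: Phineas, Harriet, Omar, Judy (4). Noor has no reports. So Aditi's organization is 3 direct reports plus everyone under them: 6 + 5 + 1 = 12.

12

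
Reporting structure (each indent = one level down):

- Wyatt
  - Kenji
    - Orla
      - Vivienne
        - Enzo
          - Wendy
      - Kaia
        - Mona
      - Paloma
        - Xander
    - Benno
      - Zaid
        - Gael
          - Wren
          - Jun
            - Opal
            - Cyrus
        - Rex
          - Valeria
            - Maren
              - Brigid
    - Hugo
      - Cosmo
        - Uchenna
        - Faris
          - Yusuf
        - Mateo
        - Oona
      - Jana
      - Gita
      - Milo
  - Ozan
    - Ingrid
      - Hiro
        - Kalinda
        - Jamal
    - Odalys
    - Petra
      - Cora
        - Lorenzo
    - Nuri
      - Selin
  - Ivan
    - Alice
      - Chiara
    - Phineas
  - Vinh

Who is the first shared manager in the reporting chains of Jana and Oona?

Hugo

Jana's chain of managers is Hugo, Kenji, Wyatt. Oona's chain of managers is Cosmo, Hugo, Kenji, Wyatt. The first manager that appears in both chains is Hugo.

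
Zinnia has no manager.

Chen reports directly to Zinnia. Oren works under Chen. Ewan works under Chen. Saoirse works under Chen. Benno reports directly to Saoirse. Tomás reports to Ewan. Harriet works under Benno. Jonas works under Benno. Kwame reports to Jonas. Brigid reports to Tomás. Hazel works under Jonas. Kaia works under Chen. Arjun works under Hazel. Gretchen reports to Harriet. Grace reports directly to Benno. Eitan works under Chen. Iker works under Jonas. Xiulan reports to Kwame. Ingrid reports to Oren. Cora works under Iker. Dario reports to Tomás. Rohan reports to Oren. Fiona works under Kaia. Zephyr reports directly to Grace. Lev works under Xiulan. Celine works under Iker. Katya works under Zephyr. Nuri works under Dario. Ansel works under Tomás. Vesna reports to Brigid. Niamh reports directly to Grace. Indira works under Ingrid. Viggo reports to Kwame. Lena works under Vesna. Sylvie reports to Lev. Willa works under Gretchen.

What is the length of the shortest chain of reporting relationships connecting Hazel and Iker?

Hazel is 1 level below Jonas, and Iker is 1 level below Jonas (their lowest common manager). The shortest path runs up from Hazel to Jonas and back down to Iker: 1 + 1 = 2 links.

2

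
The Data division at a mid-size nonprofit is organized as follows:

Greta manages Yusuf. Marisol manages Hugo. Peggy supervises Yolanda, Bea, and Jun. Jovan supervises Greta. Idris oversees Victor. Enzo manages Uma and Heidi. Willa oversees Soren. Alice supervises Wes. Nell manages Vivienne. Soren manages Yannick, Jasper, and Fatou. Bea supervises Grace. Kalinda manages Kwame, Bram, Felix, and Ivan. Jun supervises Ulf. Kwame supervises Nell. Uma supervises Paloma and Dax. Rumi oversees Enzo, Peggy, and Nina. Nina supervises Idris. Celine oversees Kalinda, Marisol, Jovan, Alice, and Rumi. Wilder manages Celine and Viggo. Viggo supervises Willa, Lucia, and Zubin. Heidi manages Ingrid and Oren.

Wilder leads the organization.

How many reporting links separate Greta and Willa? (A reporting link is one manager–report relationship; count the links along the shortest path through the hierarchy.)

Greta is 3 levels below Wilder, and Willa is 2 levels below Wilder (their lowest common manager). The shortest path runs up from Greta to Wilder and back down to Willa: 3 + 2 = 5 links.

5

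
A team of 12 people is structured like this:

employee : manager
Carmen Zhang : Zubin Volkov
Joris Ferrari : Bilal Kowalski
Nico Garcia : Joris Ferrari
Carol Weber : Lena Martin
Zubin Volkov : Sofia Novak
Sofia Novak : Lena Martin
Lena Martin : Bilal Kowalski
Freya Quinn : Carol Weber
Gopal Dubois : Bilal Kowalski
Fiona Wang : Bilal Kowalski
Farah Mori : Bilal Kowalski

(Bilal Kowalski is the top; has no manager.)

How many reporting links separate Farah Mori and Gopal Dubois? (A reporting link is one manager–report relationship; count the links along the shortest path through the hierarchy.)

2

Farah Mori is 1 level below Bilal Kowalski, and Gopal Dubois is 1 level below Bilal Kowalski (their lowest common manager). The shortest path runs up from Farah Mori to Bilal Kowalski and back down to Gopal Dubois: 1 + 1 = 2 links.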